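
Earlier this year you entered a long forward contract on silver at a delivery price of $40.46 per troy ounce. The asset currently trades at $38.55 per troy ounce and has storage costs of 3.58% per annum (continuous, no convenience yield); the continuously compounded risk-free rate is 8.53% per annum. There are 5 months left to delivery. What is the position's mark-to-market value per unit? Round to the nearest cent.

$0.08 per troy ounce

Current fair forward for the remaining 5 months: F = S·e^((r + u)·T), (r + u) = 0.0853 + 0.0358 = 0.1211
F = 38.55 · e^(0.1211 × 5/12) = 38.55 × 1.051753 = 40.5451
Value of long forward = (F − K)·e^(−rT) = (40.5451 − 40.46) · e^(−0.0853·5/12)
= 0.0851 × 0.965083 = 0.08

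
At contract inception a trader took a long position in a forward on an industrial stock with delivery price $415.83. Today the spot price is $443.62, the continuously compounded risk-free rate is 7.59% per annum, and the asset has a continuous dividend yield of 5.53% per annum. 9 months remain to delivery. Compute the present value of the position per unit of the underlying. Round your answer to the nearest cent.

$32.78

Current fair forward for the remaining 9 months: F = S·e^((r − q)·T), (r − q) = 0.0759 − 0.0553 = 0.0206
F = 443.62 · e^(0.0206 × 9/12) = 443.62 × 1.015570 = 450.5272
Value of long forward = (F − K)·e^(−rT) = (450.5272 − 415.83) · e^(−0.0759·9/12)
= 34.6972 × 0.944665 = 32.78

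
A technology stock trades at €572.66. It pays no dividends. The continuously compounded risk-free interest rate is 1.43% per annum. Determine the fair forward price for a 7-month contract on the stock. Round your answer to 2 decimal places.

€577.46

F = S·e^(rT) = 572.66 · e^(0.0143 × 7/12)
= 572.66 · e^0.008342 = 572.66 × 1.008377
F = €577.46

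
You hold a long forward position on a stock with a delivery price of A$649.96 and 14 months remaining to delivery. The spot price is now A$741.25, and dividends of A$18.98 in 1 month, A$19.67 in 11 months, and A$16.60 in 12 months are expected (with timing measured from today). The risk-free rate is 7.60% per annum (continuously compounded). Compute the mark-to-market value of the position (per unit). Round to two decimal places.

PV(remaining dividends) I = 18.98·e^(−0.0760·1/12) + 19.67·e^(−0.0760·11/12) + 16.60·e^(−0.0760·12/12) = 52.5916
Current forward F = (S − I)·e^(rT) = (741.25 − 52.5916)·e^(0.0760·14/12) = 688.6584 × 1.092716 = 752.5081
Value (long) = (F − K)·e^(−rT) = (752.5081 − 649.96) × 0.915151 = 93.8470
Value = A$93.85

A$93.85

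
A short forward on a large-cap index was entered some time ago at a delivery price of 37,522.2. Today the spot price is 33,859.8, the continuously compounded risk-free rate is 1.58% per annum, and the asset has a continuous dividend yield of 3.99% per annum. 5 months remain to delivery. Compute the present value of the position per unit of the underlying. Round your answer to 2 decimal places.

Current fair forward for the remaining 5 months: F = S·e^((r − q)·T), (r − q) = 0.0158 − 0.0399 = -0.0241
F = 33859.8 · e^(-0.0241 × 5/12) = 33859.8 × 0.99000858 = 33521.4925
Value of long forward = (F − K)·e^(−rT) = (33521.4925 − 37522.2) · e^(−0.0158·5/12)
= -4000.7075 × 0.99343829 = -3974.46
Short position value = −(long value) = 3974.46

3974.46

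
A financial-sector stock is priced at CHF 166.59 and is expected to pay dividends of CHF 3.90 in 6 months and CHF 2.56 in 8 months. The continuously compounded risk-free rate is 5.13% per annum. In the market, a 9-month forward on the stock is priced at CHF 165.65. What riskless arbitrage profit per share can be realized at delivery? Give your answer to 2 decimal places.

CHF 0.95 per share

PV(dividends) I = 3.90·e^(−0.0513·6/12) + 2.56·e^(−0.0513·8/12) = 6.2752
Fair forward F* = (S − I)·e^(rT) = (166.59 − 6.2752)·e^0.038475 = 160.3148 × 1.039225 = 166.6031
Market CHF 165.65 < fair 166.6031: forward underpriced → reverse cash-and-carry (short the stock, invest proceeds at r, pay the dividends, go long the forward).
Profit at T = |F_mkt − F*| = |165.65 − 166.6031| = CHF 0.95 per share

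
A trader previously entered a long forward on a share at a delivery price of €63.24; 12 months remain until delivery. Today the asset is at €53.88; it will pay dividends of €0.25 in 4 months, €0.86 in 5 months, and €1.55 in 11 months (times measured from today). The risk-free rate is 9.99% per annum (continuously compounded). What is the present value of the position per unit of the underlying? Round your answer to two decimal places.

-€5.83

PV(remaining dividends) I = 0.25·e^(−0.0999·4/12) + 0.86·e^(−0.0999·5/12) + 1.55·e^(−0.0999·11/12) = 2.4811
Current forward F = (S − I)·e^(rT) = (53.88 − 2.4811)·e^(0.0999·12/12) = 51.3989 × 1.105060 = 56.7989
Value (long) = (F − K)·e^(−rT) = (56.7989 − 63.24) × 0.904928 = -5.8287
Value = -€5.83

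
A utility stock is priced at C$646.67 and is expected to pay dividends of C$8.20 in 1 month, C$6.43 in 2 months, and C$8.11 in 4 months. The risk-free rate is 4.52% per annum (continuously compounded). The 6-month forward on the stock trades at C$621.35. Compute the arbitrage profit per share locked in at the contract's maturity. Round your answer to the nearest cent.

PV(dividends) I = 8.20·e^(−0.0452·1/12) + 6.43·e^(−0.0452·2/12) + 8.11·e^(−0.0452·4/12) = 22.5396
Fair forward F* = (S − I)·e^(rT) = (646.67 − 22.5396)·e^0.022600 = 624.1304 × 1.022857 = 638.3961
Market C$621.35 < fair 638.3961: forward underpriced → reverse cash-and-carry (short the stock, invest proceeds at r, pay the dividends, go long the forward).
Profit at T = |F_mkt − F*| = |621.35 − 638.3961| = C$17.05 per share

C$17.05 per share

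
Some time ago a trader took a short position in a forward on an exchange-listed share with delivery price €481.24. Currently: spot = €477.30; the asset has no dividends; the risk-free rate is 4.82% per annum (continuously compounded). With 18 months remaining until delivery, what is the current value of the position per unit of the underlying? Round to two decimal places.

-€29.63

Current fair forward for the remaining 18 months: F = S·e^(r·T), r = 0.0482
F = 477.30 · e^(0.0482 × 18/12) = 477.30 × 1.074978 = 513.0870
Value of long forward = (F − K)·e^(−rT) = (513.0870 − 481.24) · e^(−0.0482·18/12)
= 31.8470 × 0.930252 = 29.63
Short position value = −(long value) = -€29.63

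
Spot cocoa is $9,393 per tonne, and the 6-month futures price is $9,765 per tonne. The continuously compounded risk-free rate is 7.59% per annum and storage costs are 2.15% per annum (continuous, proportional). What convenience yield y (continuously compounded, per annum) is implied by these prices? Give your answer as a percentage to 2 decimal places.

1.97%

F = S·e^((r+u−y)T) ⇒ (r+u−y) = ln(F/S)/T
ln(9765/9393) = 0.038840; /T ⇒ 0.077680
y = r + u − ln(F/S)/T = 0.0759 + 0.0215 − 0.077680 = 0.019720
y = 1.97%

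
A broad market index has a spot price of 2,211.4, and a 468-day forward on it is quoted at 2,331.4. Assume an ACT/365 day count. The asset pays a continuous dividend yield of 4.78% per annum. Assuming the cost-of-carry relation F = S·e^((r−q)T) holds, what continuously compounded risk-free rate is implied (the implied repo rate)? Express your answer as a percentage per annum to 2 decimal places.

From F = S·e^((r−q)T): (r − q) = ln(F/S)/T
ln(2331.4/2211.4) = ln(1.054264) = 0.052843
(r − q) = 0.052843 / (468/365) = 0.041213
r = ln(F/S)/T + q = 0.041213 + 0.0478 = 0.089013
r = 8.90%

8.90%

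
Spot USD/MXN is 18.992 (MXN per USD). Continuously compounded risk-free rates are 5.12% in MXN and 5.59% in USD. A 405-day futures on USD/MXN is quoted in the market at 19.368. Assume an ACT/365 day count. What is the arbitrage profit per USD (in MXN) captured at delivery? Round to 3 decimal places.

Fair futures: F* = S·e^(carry·T), with carry = (r_MXN − r_USD) = 0.0512 − 0.0559 = -0.0047
F* = 18.992 · e^(-0.0047 × 405/365) = 18.992 · e^-0.005215 = 18.992 × 0.994799 = 18.8932
Market 19.368 > fair 18.8932: forward overpriced → cash-and-carry (buy spot, short the forward).
At maturity, profit = |F_mkt − F*| = |19.368 − 18.8932| = 0.475 per USD (in MXN)

0.475 per USD (in MXN)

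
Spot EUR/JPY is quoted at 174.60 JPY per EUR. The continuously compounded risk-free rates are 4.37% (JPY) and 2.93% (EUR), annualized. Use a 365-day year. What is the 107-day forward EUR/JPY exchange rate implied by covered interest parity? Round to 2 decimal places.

F = S·e^((r_JPY − r_EUR)T) = 174.60 · e^((0.0437 − 0.0293) × 107/365)
= 174.60 · e^0.004221 = 174.60 × 1.004230
F = 175.34 JPY per EUR

175.34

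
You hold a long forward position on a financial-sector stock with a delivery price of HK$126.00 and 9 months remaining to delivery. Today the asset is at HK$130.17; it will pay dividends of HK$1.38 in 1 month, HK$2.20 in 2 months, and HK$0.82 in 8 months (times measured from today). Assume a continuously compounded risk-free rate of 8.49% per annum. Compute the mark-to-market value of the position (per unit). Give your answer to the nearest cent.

HK$7.63

PV(remaining dividends) I = 1.38·e^(−0.0849·1/12) + 2.20·e^(−0.0849·2/12) + 0.82·e^(−0.0849·8/12) = 4.3142
Current forward F = (S − I)·e^(rT) = (130.17 − 4.3142)·e^(0.0849·9/12) = 125.8558 × 1.065746 = 134.1303
Value (long) = (F − K)·e^(−rT) = (134.1303 − 126.00) × 0.938310 = 7.6287
Value = HK$7.63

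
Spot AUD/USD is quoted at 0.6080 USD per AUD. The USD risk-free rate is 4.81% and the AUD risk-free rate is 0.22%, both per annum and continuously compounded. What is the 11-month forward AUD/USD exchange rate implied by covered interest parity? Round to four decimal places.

F = S·e^((r_USD − r_AUD)T) = 0.6080 · e^((0.0481 − 0.0022) × 11/12)
= 0.6080 · e^0.042075 = 0.6080 × 1.042973
F = 0.6341 USD per AUD

0.6341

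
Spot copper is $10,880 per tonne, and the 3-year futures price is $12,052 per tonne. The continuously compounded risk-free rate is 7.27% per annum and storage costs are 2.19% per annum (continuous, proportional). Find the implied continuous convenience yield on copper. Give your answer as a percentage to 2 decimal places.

F = S·e^((r+u−y)T) ⇒ (r+u−y) = ln(F/S)/T
ln(12052/10880) = 0.102304; /T ⇒ 0.034101
y = r + u − ln(F/S)/T = 0.0727 + 0.0219 − 0.034101 = 0.060499
y = 6.05%

6.05%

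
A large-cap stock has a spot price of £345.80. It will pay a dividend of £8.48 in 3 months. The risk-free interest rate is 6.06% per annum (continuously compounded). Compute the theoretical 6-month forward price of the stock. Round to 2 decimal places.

£347.83

PV(dividends) I = 8.48·e^(−0.0606·3/12)
I = 8.3525
F = (S − I)·e^(rT) = (345.80 − 8.3525) · e^(0.0606·6/12)
= 337.4475 · e^0.030300 = 337.4475 × 1.030764 = £347.83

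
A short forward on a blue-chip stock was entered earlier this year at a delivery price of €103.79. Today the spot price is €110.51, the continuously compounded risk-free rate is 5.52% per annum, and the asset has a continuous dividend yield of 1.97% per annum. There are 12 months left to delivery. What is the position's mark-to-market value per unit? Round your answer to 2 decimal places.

-€10.14

Current fair forward for the remaining 12 months: F = S·e^((r − q)·T), (r − q) = 0.0552 − 0.0197 = 0.0355
F = 110.51 · e^(0.0355 × 12/12) = 110.51 × 1.036138 = 114.5036
Value of long forward = (F − K)·e^(−rT) = (114.5036 − 103.79) · e^(−0.0552·12/12)
= 10.7136 × 0.946296 = 10.14
Short position value = −(long value) = -€10.14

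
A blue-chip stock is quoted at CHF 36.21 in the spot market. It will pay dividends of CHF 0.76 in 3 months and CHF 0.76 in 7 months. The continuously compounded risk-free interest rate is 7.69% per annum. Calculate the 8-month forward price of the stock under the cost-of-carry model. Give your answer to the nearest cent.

PV(dividends) I = 0.76·e^(−0.0769·3/12) + 0.76·e^(−0.0769·7/12)
I = 0.7455 + 0.7267 = 1.4722
F = (S − I)·e^(rT) = (36.21 − 1.4722) · e^(0.0769·8/12)
= 34.7378 · e^0.051267 = 34.7378 × 1.052604 = CHF 36.57

CHF 36.57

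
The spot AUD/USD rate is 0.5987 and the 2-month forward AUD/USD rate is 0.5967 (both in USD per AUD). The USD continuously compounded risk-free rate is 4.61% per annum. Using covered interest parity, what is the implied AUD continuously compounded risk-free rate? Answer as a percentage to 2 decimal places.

6.62%

F = S·e^((r_USD − r_AUD)T) ⇒ r_AUD = r_USD − ln(F/S)/T
ln(0.5967/0.5987) = -0.003346; /(2/12) = -0.020076
r_AUD = 0.0461 + 0.020076 = 0.066176
r_AUD = 6.62%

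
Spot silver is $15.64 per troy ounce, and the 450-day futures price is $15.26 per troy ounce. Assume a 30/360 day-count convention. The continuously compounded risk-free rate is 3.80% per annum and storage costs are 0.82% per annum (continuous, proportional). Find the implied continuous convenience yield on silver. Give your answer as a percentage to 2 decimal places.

6.59%

F = S·e^((r+u−y)T) ⇒ (r+u−y) = ln(F/S)/T
ln(15.26/15.64) = -0.024597; /T ⇒ -0.019678
y = r + u − ln(F/S)/T = 0.0380 + 0.0082 + 0.019678 = 0.065878
y = 6.59%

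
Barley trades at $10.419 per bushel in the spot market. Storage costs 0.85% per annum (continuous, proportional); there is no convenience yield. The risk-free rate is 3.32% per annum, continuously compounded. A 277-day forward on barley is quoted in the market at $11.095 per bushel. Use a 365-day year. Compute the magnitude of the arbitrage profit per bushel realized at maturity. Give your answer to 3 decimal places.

Fair forward: F* = S·e^(carry·T), with carry = (r + u) = 0.0332 + 0.0085 = 0.0417
F* = 10.419 · e^(0.0417 × 277/365) = 10.419 · e^0.031646 = 10.419 × 1.032152 = $10.7540
Market $11.095 > fair $10.7540: forward overpriced → cash-and-carry (buy spot, short the forward).
At maturity, profit = |F_mkt − F*| = |11.095 − 10.7540| = $0.341 per bushel

$0.341 per bushel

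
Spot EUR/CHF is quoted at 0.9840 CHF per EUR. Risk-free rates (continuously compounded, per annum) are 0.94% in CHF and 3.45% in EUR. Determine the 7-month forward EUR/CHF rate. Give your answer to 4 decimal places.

0.9697

F = S·e^((r_CHF − r_EUR)T) = 0.9840 · e^((0.0094 − 0.0345) × 7/12)
= 0.9840 · e^-0.014642 = 0.9840 × 0.985465
F = 0.9697 CHF per EUR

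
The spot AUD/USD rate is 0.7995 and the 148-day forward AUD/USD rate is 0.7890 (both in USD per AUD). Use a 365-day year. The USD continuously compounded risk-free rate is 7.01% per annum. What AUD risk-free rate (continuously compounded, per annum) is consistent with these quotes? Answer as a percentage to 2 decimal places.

10.27%

F = S·e^((r_USD − r_AUD)T) ⇒ r_AUD = r_USD − ln(F/S)/T
ln(0.7890/0.7995) = -0.013220; /(148/365) = -0.032603
r_AUD = 0.0701 + 0.032603 = 0.102703
r_AUD = 10.27%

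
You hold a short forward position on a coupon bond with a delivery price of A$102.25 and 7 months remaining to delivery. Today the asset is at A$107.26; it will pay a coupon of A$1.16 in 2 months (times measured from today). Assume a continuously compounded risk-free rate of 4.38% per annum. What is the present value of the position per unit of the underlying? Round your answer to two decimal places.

PV(remaining coupons) I = 1.16·e^(−0.0438·2/12) = 1.1516
Current forward F = (S − I)·e^(rT) = (107.26 − 1.1516)·e^(0.0438·7/12) = 106.1084 × 1.025879 = 108.8544
Value (long) = (F − K)·e^(−rT) = (108.8544 − 102.25) × 0.974774 = 6.4378
Short position value = −(long value) = -A$6.44

-A$6.44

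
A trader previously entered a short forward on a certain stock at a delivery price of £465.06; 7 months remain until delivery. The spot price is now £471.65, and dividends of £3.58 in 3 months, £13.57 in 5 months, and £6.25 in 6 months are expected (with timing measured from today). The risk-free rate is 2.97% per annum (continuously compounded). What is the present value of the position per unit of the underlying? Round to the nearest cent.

PV(remaining dividends) I = 3.58·e^(−0.0297·3/12) + 13.57·e^(−0.0297·5/12) + 6.25·e^(−0.0297·6/12) = 23.1145
Current forward F = (S − I)·e^(rT) = (471.65 − 23.1145)·e^(0.0297·7/12) = 448.5355 × 1.017476 = 456.3741
Value (long) = (F − K)·e^(−rT) = (456.3741 − 465.06) × 0.982824 = -8.5367
Short position value = −(long value) = £8.54

£8.54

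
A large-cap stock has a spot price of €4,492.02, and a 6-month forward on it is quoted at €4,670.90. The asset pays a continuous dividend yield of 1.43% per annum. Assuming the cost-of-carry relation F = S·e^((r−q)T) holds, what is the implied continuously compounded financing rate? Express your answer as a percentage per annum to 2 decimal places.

From F = S·e^((r−q)T): (r − q) = ln(F/S)/T
ln(4670.90/4492.02) = ln(1.039822) = 0.039050
(r − q) = 0.039050 / (6/12) = 0.078100
r = ln(F/S)/T + q = 0.078100 + 0.0143 = 0.092400
r = 9.24%

9.24%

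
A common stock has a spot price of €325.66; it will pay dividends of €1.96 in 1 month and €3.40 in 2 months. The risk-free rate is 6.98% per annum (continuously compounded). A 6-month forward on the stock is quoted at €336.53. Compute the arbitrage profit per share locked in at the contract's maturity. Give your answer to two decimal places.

PV(dividends) I = 1.96·e^(−0.0698·1/12) + 3.40·e^(−0.0698·2/12) = 5.3093
Fair forward F* = (S − I)·e^(rT) = (325.66 − 5.3093)·e^0.034900 = 320.3507 × 1.035516 = 331.7283
Market €336.53 > fair 331.7283: forward overpriced → cash-and-carry (borrow at r, buy the stock and collect the dividends, short the forward).
Profit at T = |F_mkt − F*| = |336.53 − 331.7283| = €4.80 per share

€4.80 per share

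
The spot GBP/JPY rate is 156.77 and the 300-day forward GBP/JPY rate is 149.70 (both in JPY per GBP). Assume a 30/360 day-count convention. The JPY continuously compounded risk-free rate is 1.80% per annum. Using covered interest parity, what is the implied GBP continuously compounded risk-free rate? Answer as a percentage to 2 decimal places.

F = S·e^((r_JPY − r_GBP)T) ⇒ r_GBP = r_JPY − ln(F/S)/T
ln(149.70/156.77) = -0.046146; /(300/360) = -0.055375
r_GBP = 0.0180 + 0.055375 = 0.073375
r_GBP = 7.34%

7.34%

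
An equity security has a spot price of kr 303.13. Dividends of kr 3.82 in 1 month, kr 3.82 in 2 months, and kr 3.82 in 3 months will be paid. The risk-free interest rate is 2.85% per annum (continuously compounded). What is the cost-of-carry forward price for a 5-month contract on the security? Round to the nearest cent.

PV(dividends) I = 3.82·e^(−0.0285·1/12) + 3.82·e^(−0.0285·2/12) + 3.82·e^(−0.0285·3/12)
I = 3.8109 + 3.8019 + 3.7929 = 11.4057
F = (S − I)·e^(rT) = (303.13 − 11.4057) · e^(0.0285·5/12)
= 291.7243 · e^0.011875 = 291.7243 × 1.011946 = kr 295.21

kr 295.21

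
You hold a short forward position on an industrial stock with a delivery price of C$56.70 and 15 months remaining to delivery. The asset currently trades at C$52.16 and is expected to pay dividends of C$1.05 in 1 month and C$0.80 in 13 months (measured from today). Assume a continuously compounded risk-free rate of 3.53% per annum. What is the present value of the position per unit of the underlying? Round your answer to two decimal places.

C$3.91

PV(remaining dividends) I = 1.05·e^(−0.0353·1/12) + 0.80·e^(−0.0353·13/12) = 1.8169
Current forward F = (S − I)·e^(rT) = (52.16 − 1.8169)·e^(0.0353·15/12) = 50.3431 × 1.045113 = 52.6142
Value (long) = (F − K)·e^(−rT) = (52.6142 − 56.70) × 0.956834 = -3.9094
Short position value = −(long value) = C$3.91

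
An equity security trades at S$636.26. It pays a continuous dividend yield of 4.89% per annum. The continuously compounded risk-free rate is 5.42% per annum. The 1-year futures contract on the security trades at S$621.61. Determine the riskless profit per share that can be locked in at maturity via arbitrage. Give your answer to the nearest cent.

Fair futures: F* = S·e^(carry·T), with carry = (r − q) = 0.0542 − 0.0489 = 0.0053
F* = 636.26 · e^(0.0053 × 1) = 636.26 · e^0.005300 = 636.26 × 1.005314 = S$639.6411
Market S$621.61 < fair S$639.6411: forward underpriced → reverse cash-and-carry (short spot, go long the forward).
At maturity, profit = |F_mkt − F*| = |621.61 − 639.6411| = S$18.03 per share

S$18.03 per share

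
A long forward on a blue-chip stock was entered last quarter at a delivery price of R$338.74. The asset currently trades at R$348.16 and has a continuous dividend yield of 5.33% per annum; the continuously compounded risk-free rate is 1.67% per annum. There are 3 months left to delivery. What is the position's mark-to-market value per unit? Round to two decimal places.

Current fair forward for the remaining 3 months: F = S·e^((r − q)·T), (r − q) = 0.0167 − 0.0533 = -0.0366
F = 348.16 · e^(-0.0366 × 3/12) = 348.16 × 0.990892 = 344.9890
Value of long forward = (F − K)·e^(−rT) = (344.9890 − 338.74) · e^(−0.0167·3/12)
= 6.2490 × 0.995834 = 6.22

R$6.22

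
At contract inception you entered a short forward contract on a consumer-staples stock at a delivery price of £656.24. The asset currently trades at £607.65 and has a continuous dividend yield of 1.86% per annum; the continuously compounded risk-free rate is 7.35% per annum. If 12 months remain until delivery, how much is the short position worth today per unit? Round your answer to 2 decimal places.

£13.28

Current fair forward for the remaining 12 months: F = S·e^((r − q)·T), (r − q) = 0.0735 − 0.0186 = 0.0549
F = 607.65 · e^(0.0549 × 12/12) = 607.65 × 1.056435 = 641.9427
Value of long forward = (F − K)·e^(−rT) = (641.9427 − 656.24) · e^(−0.0735·12/12)
= -14.2973 × 0.929136 = -13.28
Short position value = −(long value) = £13.28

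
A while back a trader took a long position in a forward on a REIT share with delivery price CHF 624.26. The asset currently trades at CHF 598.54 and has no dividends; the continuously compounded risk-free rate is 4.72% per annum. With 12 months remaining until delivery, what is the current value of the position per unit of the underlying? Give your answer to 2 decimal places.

Current fair forward for the remaining 12 months: F = S·e^(r·T), r = 0.0472
F = 598.54 · e^(0.0472 × 12/12) = 598.54 × 1.048332 = 627.4686
Value of long forward = (F − K)·e^(−rT) = (627.4686 − 624.26) · e^(−0.0472·12/12)
= 3.2086 × 0.953897 = 3.06

CHF 3.06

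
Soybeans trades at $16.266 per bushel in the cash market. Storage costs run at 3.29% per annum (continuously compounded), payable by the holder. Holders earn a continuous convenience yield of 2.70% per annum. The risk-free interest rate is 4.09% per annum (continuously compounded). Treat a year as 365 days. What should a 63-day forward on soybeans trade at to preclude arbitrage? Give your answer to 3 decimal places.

$16.398 per bushel

Net carry = r + u − y = 0.0409 + 0.0329 − 0.0270 = 0.0468
F = S·e^((r+u−y)T) = 16.266 · e^(0.0468 × 63/365) = 16.266 · e^0.008078
= 16.266 × 1.008111 = $16.398 per bushel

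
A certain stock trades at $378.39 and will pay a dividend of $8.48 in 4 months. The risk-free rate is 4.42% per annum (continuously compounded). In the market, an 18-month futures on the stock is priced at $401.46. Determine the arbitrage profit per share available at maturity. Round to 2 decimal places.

$6.06 per share

PV(dividends) I = 8.48·e^(−0.0442·4/12) = 8.3560
Fair futures F* = (S − I)·e^(rT) = (378.39 − 8.3560)·e^0.066300 = 370.0340 × 1.068547 = 395.3987
Market $401.46 > fair 395.3987: forward overpriced → cash-and-carry (borrow at r, buy the stock and collect the dividends, short the forward).
Profit at T = |F_mkt − F*| = |401.46 − 395.3987| = $6.06 per share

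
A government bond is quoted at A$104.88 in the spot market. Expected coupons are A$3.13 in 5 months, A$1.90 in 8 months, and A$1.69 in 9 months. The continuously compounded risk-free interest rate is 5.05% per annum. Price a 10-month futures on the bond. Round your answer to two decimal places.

A$102.58

PV(coupons) I = 3.13·e^(−0.0505·5/12) + 1.90·e^(−0.0505·8/12) + 1.69·e^(−0.0505·9/12)
I = 3.0648 + 1.8371 + 1.6272 = 6.5291
F = (S − I)·e^(rT) = (104.88 − 6.5291) · e^(0.0505·10/12)
= 98.3509 · e^0.042083 = 98.3509 × 1.042981 = A$102.58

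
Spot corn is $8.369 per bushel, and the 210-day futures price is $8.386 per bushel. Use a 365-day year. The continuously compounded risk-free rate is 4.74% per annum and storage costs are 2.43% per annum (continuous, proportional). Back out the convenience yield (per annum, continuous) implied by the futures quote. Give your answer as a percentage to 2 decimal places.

6.82%

F = S·e^((r+u−y)T) ⇒ (r+u−y) = ln(F/S)/T
ln(8.386/8.369) = 0.002029; /T ⇒ 0.003527
y = r + u − ln(F/S)/T = 0.0474 + 0.0243 − 0.003527 = 0.068173
y = 6.82%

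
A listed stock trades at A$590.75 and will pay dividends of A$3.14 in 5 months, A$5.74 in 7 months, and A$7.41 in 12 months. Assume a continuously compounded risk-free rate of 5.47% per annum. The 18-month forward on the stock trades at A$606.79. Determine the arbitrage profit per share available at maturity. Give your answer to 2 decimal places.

PV(dividends) I = 3.14·e^(−0.0547·5/12) + 5.74·e^(−0.0547·7/12) + 7.41·e^(−0.0547·12/12) = 15.6445
Fair forward F* = (S − I)·e^(rT) = (590.75 − 15.6445)·e^0.082050 = 575.1055 × 1.085510 = 624.2828
Market A$606.79 < fair 624.2828: forward underpriced → reverse cash-and-carry (short the stock, invest proceeds at r, pay the dividends, go long the forward).
Profit at T = |F_mkt − F*| = |606.79 − 624.2828| = A$17.49 per share

A$17.49 per share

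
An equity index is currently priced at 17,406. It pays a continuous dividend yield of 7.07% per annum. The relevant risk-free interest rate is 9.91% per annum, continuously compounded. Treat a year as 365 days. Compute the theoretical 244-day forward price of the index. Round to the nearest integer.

F = S·e^((r − q)T) = 17406 · e^((0.0991 − 0.0707) × 244/365)
= 17406 · e^0.018985 = 17406 × 1.019166
F = 17,740

17,740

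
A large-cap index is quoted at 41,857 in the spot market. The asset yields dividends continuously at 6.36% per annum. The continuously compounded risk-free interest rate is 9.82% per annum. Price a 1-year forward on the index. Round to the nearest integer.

F = S·e^((r − q)T) = 41857 · e^((0.0982 − 0.0636) × 1)
= 41857 · e^0.034600 = 41857 × 1.035206
F = 43,331

43,331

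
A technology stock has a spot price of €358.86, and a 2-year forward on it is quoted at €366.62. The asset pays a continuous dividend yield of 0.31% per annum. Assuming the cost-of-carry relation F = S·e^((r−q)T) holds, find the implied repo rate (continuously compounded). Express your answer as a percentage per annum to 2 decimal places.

1.38%

From F = S·e^((r−q)T): (r − q) = ln(F/S)/T
ln(366.62/358.86) = ln(1.021624) = 0.021394
(r − q) = 0.021394 / (2) = 0.010697
r = ln(F/S)/T + q = 0.010697 + 0.0031 = 0.013797
r = 1.38%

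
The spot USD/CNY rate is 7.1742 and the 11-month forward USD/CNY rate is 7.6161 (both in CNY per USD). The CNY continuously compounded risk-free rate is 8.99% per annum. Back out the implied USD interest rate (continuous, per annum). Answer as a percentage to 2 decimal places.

F = S·e^((r_CNY − r_USD)T) ⇒ r_USD = r_CNY − ln(F/S)/T
ln(7.6161/7.1742) = 0.059773; /(11/12) = 0.065207
r_USD = 0.0899 − 0.065207 = 0.024693
r_USD = 2.47%

2.47%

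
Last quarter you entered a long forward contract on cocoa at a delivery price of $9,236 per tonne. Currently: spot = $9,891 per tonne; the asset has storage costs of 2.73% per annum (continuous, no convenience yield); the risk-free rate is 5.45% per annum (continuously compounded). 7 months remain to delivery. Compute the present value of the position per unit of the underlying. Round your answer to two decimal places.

$1102.78 per tonne

Current fair forward for the remaining 7 months: F = S·e^((r + u)·T), (r + u) = 0.0545 + 0.0273 = 0.0818
F = 9891 · e^(0.0818 × 7/12) = 9891 × 1.04887343 = 10374.4071
Value of long forward = (F − K)·e^(−rT) = (10374.4071 − 9236) · e^(−0.0545·7/12)
= 1138.4071 × 0.96870838 = 1102.78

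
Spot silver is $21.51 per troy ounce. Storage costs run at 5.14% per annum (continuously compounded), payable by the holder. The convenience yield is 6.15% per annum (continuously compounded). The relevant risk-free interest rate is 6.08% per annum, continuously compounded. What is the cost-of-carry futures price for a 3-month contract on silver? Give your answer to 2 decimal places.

$21.78 per troy ounce

Net carry = r + u − y = 0.0608 + 0.0514 − 0.0615 = 0.0507
F = S·e^((r+u−y)T) = 21.51 · e^(0.0507 × 3/12) = 21.51 · e^0.012675
= 21.51 × 1.012756 = $21.78 per troy ounce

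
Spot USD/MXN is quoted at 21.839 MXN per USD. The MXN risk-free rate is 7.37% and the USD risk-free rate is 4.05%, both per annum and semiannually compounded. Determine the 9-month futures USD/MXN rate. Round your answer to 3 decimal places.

22.374

By covered interest parity, F = S · (1+r_MXN/2)^(2T) / (1+r_USD/2)^(2T)
= 21.839 × 1.055781 / 1.030528 = 21.839 × 1.024505
F = 22.374 MXN per USD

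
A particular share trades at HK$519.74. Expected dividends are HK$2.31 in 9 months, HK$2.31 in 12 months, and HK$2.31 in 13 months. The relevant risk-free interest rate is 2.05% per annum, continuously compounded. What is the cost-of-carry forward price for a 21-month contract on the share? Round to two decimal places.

HK$531.68

PV(dividends) I = 2.31·e^(−0.0205·9/12) + 2.31·e^(−0.0205·12/12) + 2.31·e^(−0.0205·13/12)
I = 2.2748 + 2.2631 + 2.2593 = 6.7972
F = (S − I)·e^(rT) = (519.74 − 6.7972) · e^(0.0205·21/12)
= 512.9428 · e^0.035875 = 512.9428 × 1.036526 = HK$531.68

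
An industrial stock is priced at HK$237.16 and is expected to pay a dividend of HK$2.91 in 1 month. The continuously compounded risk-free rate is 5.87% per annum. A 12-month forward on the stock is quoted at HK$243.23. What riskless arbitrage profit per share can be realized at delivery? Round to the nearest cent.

HK$5.20 per share

PV(dividends) I = 2.91·e^(−0.0587·1/12) = 2.8958
Fair forward F* = (S − I)·e^(rT) = (237.16 − 2.8958)·e^0.058700 = 234.2642 × 1.060457 = 248.4271
Market HK$243.23 < fair 248.4271: forward underpriced → reverse cash-and-carry (short the stock, invest proceeds at r, pay the dividends, go long the forward).
Profit at T = |F_mkt − F*| = |243.23 − 248.4271| = HK$5.20 per share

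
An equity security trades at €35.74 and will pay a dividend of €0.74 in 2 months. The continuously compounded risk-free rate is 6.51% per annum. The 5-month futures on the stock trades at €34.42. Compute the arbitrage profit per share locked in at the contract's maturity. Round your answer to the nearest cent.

PV(dividends) I = 0.74·e^(−0.0651·2/12) = 0.7320
Fair futures F* = (S − I)·e^(rT) = (35.74 − 0.7320)·e^0.027125 = 35.0080 × 1.027496 = 35.9706
Market €34.42 < fair 35.9706: forward underpriced → reverse cash-and-carry (short the stock, invest proceeds at r, pay the dividends, go long the forward).
Profit at T = |F_mkt − F*| = |34.42 − 35.9706| = €1.55 per share

€1.55 per share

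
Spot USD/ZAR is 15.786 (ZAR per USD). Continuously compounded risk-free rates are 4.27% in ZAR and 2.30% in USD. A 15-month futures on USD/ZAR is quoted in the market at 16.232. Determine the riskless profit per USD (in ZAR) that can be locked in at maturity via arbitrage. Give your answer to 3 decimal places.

Fair futures: F* = S·e^(carry·T), with carry = (r_ZAR − r_USD) = 0.0427 − 0.0230 = 0.0197
F* = 15.786 · e^(0.0197 × 15/12) = 15.786 · e^0.024625 = 15.786 × 1.024931 = 16.1796
Market 16.232 > fair 16.1796: forward overpriced → cash-and-carry (buy spot, short the forward).
At maturity, profit = |F_mkt − F*| = |16.232 − 16.1796| = 0.052 per USD (in ZAR)

0.052 per USD (in ZAR)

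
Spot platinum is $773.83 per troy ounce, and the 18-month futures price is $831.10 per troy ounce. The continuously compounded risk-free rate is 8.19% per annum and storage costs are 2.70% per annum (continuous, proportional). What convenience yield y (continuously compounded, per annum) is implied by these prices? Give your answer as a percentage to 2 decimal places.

F = S·e^((r+u−y)T) ⇒ (r+u−y) = ln(F/S)/T
ln(831.10/773.83) = 0.071398; /T ⇒ 0.047599
y = r + u − ln(F/S)/T = 0.0819 + 0.0270 − 0.047599 = 0.061301
y = 6.13%

6.13%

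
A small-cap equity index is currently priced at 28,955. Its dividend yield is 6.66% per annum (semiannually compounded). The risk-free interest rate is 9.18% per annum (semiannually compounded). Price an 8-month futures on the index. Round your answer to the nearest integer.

29,427

F = S · (1+r/2)^(2T) / (1+q/2)^(2T)
= 28955 × 1.061663 / 1.044645 = 28955 × 1.016291
F = 29,427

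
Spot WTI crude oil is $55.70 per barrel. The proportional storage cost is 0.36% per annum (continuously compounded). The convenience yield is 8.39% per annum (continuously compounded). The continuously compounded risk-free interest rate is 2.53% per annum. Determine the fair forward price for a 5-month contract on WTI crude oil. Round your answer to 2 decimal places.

$54.44 per barrel

Net carry = r + u − y = 0.0253 + 0.0036 − 0.0839 = -0.0550
F = S·e^((r+u−y)T) = 55.70 · e^(-0.0550 × 5/12) = 55.70 · e^-0.022917
= 55.70 × 0.977344 = $54.44 per barrel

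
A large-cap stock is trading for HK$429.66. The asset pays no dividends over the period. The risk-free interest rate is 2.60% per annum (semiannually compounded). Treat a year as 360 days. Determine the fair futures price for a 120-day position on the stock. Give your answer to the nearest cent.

F = S · (1+r/2)^(2T)
= 429.66 × 1.008648
F = HK$433.38

HK$433.38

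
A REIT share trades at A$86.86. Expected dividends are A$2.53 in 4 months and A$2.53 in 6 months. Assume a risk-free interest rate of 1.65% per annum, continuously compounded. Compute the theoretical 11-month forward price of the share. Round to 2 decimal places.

PV(dividends) I = 2.53·e^(−0.0165·4/12) + 2.53·e^(−0.0165·6/12)
I = 2.5161 + 2.5092 = 5.0253
F = (S − I)·e^(rT) = (86.86 − 5.0253) · e^(0.0165·11/12)
= 81.8347 · e^0.015125 = 81.8347 × 1.015240 = A$83.08

A$83.08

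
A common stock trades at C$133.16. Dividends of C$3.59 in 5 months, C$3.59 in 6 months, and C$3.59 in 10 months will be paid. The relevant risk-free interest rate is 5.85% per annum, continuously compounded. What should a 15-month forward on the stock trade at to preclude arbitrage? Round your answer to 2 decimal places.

C$132.06

PV(dividends) I = 3.59·e^(−0.0585·5/12) + 3.59·e^(−0.0585·6/12) + 3.59·e^(−0.0585·10/12)
I = 3.5036 + 3.4865 + 3.4192 = 10.4093
F = (S − I)·e^(rT) = (133.16 − 10.4093) · e^(0.0585·15/12)
= 122.7507 · e^0.073125 = 122.7507 × 1.075865 = C$132.06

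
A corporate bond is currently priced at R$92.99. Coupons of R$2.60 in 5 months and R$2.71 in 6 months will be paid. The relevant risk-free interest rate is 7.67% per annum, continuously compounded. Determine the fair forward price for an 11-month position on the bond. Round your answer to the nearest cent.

R$94.26

PV(coupons) I = 2.60·e^(−0.0767·5/12) + 2.71·e^(−0.0767·6/12)
I = 2.5182 + 2.6080 = 5.1262
F = (S − I)·e^(rT) = (92.99 − 5.1262) · e^(0.0767·11/12)
= 87.8638 · e^0.070308 = 87.8638 × 1.072839 = R$94.26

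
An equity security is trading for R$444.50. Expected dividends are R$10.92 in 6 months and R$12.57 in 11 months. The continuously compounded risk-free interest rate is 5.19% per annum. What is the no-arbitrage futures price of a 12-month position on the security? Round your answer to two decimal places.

R$444.35

PV(dividends) I = 10.92·e^(−0.0519·6/12) + 12.57·e^(−0.0519·11/12)
I = 10.6403 + 11.9860 = 22.6263
F = (S − I)·e^(rT) = (444.50 − 22.6263) · e^(0.0519·12/12)
= 421.8737 · e^0.051900 = 421.8737 × 1.053270 = R$444.35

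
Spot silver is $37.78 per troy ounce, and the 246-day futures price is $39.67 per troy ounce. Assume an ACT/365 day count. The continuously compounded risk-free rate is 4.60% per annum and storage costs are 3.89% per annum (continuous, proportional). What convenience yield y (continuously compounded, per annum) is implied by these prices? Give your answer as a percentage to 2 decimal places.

1.25%

F = S·e^((r+u−y)T) ⇒ (r+u−y) = ln(F/S)/T
ln(39.67/37.78) = 0.048815; /T ⇒ 0.072429
y = r + u − ln(F/S)/T = 0.0460 + 0.0389 − 0.072429 = 0.012471
y = 1.25%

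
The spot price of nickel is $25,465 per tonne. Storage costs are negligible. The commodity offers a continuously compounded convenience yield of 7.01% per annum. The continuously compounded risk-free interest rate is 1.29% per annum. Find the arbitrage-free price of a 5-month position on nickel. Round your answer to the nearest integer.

Net carry = r + u − y = 0.0129 + 0.0000 − 0.0701 = -0.0572
F = S·e^((r+u−y)T) = 25465 · e^(-0.0572 × 5/12) = 25465 · e^-0.023833
= 25465 × 0.976449 = $24,865 per tonne

$24,865 per tonne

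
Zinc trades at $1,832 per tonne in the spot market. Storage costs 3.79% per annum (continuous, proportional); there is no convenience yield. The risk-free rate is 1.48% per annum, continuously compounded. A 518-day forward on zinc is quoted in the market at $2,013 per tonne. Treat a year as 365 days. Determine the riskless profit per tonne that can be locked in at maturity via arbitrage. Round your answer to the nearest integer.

Fair forward: F* = S·e^(carry·T), with carry = (r + u) = 0.0148 + 0.0379 = 0.0527
F* = 1832 · e^(0.0527 × 518/365) = 1832 · e^0.074791 = 1832 × 1.077659 = $1974.2713
Market $2013 > fair $1974.2713: forward overpriced → cash-and-carry (buy spot, short the forward).
At maturity, profit = |F_mkt − F*| = |2013 − 1974.2713| = $39 per tonne

$39 per tonne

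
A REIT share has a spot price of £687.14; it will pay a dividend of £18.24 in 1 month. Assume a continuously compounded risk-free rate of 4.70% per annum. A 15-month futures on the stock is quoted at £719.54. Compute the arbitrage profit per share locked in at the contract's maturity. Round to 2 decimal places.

£10.09 per share

PV(dividends) I = 18.24·e^(−0.0470·1/12) = 18.1687
Fair futures F* = (S − I)·e^(rT) = (687.14 − 18.1687)·e^0.058750 = 668.9713 × 1.060510 = 709.4508
Market £719.54 > fair 709.4508: forward overpriced → cash-and-carry (borrow at r, buy the stock and collect the dividends, short the forward).
Profit at T = |F_mkt − F*| = |719.54 − 709.4508| = £10.09 per share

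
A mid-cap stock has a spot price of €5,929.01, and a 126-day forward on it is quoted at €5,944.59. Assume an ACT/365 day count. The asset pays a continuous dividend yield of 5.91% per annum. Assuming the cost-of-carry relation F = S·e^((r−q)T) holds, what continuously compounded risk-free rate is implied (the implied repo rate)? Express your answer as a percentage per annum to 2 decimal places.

From F = S·e^((r−q)T): (r − q) = ln(F/S)/T
ln(5944.59/5929.01) = ln(1.002628) = 0.002625
(r − q) = 0.002625 / (126/365) = 0.007604
r = ln(F/S)/T + q = 0.007604 + 0.0591 = 0.066704
r = 6.67%

6.67%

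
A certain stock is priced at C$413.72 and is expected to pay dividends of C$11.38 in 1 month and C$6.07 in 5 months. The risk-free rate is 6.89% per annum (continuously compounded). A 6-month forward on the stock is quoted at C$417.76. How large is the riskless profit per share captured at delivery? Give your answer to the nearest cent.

PV(dividends) I = 11.38·e^(−0.0689·1/12) + 6.07·e^(−0.0689·5/12) = 17.2131
Fair forward F* = (S − I)·e^(rT) = (413.72 − 17.2131)·e^0.034450 = 396.5069 × 1.035050 = 410.4045
Market C$417.76 > fair 410.4045: forward overpriced → cash-and-carry (borrow at r, buy the stock and collect the dividends, short the forward).
Profit at T = |F_mkt − F*| = |417.76 − 410.4045| = C$7.36 per share

C$7.36 per share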